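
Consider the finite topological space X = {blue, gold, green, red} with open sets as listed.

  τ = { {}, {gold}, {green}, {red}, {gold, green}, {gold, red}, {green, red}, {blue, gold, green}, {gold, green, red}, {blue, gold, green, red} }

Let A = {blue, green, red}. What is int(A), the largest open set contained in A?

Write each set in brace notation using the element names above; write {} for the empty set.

{green, red}

opens ⊆ A: {}, {red}, {green}, {green, red}; union → int = {green, red}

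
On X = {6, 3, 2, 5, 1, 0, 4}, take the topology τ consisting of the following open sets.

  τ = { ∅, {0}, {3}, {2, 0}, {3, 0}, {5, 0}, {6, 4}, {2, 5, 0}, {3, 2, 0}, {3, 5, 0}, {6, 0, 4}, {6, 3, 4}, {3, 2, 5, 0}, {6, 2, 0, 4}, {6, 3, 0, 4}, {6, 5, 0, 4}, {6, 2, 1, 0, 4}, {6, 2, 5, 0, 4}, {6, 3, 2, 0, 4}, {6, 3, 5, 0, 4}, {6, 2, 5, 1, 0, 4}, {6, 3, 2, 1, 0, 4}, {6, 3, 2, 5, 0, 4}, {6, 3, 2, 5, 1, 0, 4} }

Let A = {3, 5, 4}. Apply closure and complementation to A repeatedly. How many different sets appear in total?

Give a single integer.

10

cl via duality: int({6, 2, 1, 0}) = {2, 0}, so X∖{2, 0} = {6, 3, 5, 1, 4}
Write k for closure, c for complement:
  1. A     = {3, 5, 4}
  2. kA    = {6, 3, 5, 1, 4}
  3. cA    = {6, 2, 1, 0}
  4. ckA   = {2, 0}
  5. kcA   = {6, 2, 5, 1, 0, 4}
  6. kckA  = {2, 5, 1, 0}
  7. ckcA  = {3}
  8. ckckA = {6, 3, 4}
  9. kckckA = {6, 3, 1, 4}
  10. ckckckA = {2, 5, 0}
applying k or c yields no new set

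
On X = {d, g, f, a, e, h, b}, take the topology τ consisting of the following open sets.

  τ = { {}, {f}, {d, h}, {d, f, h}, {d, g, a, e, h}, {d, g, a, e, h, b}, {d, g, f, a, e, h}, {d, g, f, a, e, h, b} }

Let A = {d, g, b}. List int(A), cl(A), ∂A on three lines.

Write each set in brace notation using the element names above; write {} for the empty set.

int(A) = {}
cl(A)  = {d, g, a, e, h, b}
∂A     = {d, g, a, e, h, b}

open subsets of A: {}; so int(A) = {}
closure: X∖int(X∖A) = X∖{f} = {d, g, a, e, h, b}
∂A = {d, g, a, e, h, b} minus {} = {d, g, a, e, h, b}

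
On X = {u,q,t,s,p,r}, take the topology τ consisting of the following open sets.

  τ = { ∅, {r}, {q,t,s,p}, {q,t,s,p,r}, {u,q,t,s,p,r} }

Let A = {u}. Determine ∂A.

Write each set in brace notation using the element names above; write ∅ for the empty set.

opens ⊆ A: ∅; union → int = ∅
complement {q,t,s,p,r}; its interior {q,t,s,p,r}; cl(A) = X∖{q,t,s,p,r} = {u}
boundary = {u} ∖ ∅ = {u}

{u}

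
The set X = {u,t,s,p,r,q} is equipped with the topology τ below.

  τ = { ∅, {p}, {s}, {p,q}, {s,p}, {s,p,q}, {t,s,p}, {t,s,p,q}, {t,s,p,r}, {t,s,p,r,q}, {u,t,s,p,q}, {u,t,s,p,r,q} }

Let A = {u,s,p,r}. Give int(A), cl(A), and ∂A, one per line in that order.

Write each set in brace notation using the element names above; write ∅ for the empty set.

opens ⊆ A: ∅, {s}, {p}, {s,p}; union → int = {s,p}
complement {t,q}; its interior ∅; cl(A) = X∖∅ = {u,t,s,p,r,q}
boundary = {u,t,s,p,r,q} ∖ {s,p} = {u,t,r,q}

int(A) = {s,p}
cl(A)  = {u,t,s,p,r,q}
∂A     = {u,t,r,q}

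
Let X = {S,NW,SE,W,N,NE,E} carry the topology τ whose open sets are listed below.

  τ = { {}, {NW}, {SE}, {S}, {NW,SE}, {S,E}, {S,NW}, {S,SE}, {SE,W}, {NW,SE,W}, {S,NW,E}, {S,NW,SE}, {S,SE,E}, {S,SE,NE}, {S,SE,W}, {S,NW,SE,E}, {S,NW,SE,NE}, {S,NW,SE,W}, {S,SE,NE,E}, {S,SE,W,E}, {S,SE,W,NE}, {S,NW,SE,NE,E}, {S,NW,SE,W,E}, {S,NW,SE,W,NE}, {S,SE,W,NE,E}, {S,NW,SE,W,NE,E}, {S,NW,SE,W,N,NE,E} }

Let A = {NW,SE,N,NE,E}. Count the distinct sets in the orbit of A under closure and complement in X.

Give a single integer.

10

closure: X∖int(X∖A) = X∖{S} = {NW,SE,W,N,NE,E}
Let k=closure and c=complement:
  1. A     = {NW,SE,N,NE,E}
  2. kA    = {NW,SE,W,N,NE,E}
  3. cA    = {S,W}
  4. ckA   = {S}
  5. kcA   = {S,W,N,NE,E}
  6. kckA  = {S,N,NE,E}
  7. ckcA  = {NW,SE}
  8. ckckA = {NW,SE,W}
  9. kckcA = {NW,SE,W,N,NE}
  10. ckckcA = {S,E}
— saturated at 10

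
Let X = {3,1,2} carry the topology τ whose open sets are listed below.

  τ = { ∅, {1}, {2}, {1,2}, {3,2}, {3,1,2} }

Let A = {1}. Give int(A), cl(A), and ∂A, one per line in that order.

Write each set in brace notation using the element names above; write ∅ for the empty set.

opens ⊆ A: ∅, {1}; union → int = {1}
complement {3,2}; its interior {3,2}; cl(A) = X∖{3,2} = {1}
boundary = {1} ∖ {1} = ∅

int(A) = {1}
cl(A)  = {1}
∂A     = ∅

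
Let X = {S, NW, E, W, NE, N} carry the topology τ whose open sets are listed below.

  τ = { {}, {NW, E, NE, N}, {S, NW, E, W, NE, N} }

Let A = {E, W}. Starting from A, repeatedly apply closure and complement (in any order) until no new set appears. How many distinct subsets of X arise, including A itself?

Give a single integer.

cl via duality: int({S, NW, NE, N}) = {}, so X∖{} = {S, NW, E, W, NE, N}
Write k for closure, c for complement:
  1. A     = {E, W}
  2. kA    = {S, NW, E, W, NE, N}
  3. cA    = {S, NW, NE, N}
  4. ckA   = {}
applying k or c yields no new set

4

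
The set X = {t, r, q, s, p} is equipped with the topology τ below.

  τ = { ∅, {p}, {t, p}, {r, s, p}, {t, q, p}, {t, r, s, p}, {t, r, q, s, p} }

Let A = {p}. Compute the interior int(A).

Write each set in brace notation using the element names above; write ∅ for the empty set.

open subsets of A: ∅, {p}; so int(A) = {p}

{p}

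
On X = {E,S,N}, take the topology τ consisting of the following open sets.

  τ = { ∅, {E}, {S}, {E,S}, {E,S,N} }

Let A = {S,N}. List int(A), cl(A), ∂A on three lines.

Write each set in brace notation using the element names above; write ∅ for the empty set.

int(A) = {S}
cl(A)  = {S,N}
∂A     = {N}

opens ⊆ A: ∅, {S}; union → int = {S}
complement {E}; its interior {E}; cl(A) = X∖{E} = {S,N}
boundary = {S,N} ∖ {S} = {N}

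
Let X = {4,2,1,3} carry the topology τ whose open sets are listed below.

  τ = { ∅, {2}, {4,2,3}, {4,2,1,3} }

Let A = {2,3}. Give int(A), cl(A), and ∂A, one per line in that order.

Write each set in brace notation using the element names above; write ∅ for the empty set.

interior: largest open inside A is {2} (from ∅, {2})
cl via duality: int({4,1}) = ∅, so X∖∅ = {4,2,1,3}
cl∖int = {4,1,3}

int(A) = {2}
cl(A)  = {4,2,1,3}
∂A     = {4,1,3}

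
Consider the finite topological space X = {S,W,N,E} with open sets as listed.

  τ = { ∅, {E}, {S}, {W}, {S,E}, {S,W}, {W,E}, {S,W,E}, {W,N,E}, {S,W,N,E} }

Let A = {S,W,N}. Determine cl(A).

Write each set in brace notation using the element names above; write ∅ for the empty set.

closure: X∖int(X∖A) = X∖{E} = {S,W,N}

{S,W,N}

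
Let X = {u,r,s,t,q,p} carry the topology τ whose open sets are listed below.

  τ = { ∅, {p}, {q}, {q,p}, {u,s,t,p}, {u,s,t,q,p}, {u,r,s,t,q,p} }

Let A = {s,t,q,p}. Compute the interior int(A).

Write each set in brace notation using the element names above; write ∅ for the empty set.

open subsets of A: ∅, {q}, {p}, {q,p}; so int(A) = {q,p}

{q,p}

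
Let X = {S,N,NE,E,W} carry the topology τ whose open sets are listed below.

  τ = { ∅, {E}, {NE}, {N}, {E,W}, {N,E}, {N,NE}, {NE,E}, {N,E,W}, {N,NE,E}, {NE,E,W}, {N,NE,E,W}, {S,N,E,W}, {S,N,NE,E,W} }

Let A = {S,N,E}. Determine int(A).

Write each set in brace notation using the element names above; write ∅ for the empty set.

opens ⊆ A: ∅, {N}, {E}, {N,E}; union → int = {N,E}

{N,E}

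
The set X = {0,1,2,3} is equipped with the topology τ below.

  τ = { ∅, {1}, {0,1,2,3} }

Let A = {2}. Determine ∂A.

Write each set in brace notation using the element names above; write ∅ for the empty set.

{0,2,3}

opens ⊆ A: ∅; union → int = ∅
complement {0,1,3}; its interior {1}; cl(A) = X∖{1} = {0,2,3}
boundary = {0,2,3} ∖ ∅ = {0,2,3}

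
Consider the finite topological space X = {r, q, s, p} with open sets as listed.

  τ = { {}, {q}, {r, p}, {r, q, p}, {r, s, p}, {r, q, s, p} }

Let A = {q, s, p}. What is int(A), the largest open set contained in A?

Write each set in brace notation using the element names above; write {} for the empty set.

open subsets of A: {}, {q}; so int(A) = {q}

{q}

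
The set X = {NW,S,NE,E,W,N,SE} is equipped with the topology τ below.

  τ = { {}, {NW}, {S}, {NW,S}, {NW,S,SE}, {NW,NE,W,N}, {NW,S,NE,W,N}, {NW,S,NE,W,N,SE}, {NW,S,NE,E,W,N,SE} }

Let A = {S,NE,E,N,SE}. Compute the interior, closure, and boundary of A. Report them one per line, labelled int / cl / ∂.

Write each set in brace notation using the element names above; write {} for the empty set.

interior: largest open inside A is {S} (from {}, {S})
cl via duality: int({NW,W}) = {NW}, so X∖{NW} = {S,NE,E,W,N,SE}
cl∖int = {NE,E,W,N,SE}

int(A) = {S}
cl(A)  = {S,NE,E,W,N,SE}
∂A     = {NE,E,W,N,SE}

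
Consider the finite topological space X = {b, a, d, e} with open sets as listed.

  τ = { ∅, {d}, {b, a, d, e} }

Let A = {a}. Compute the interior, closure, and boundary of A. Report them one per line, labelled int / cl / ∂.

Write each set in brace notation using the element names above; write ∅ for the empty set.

opens ⊆ A: ∅; union → int = ∅
complement {b, d, e}; its interior {d}; cl(A) = X∖{d} = {b, a, e}
boundary = {b, a, e} ∖ ∅ = {b, a, e}

int(A) = ∅
cl(A)  = {b, a, e}
∂A     = {b, a, e}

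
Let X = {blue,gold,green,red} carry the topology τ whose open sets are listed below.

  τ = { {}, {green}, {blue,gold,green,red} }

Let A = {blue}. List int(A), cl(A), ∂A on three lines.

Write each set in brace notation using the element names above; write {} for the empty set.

int(A) = {}
cl(A)  = {blue,gold,red}
∂A     = {blue,gold,red}

U open, U⊆A: {}. int(A) = ⋃ = {}
X∖A={gold,green,red}, int(X∖A)={green}, hence cl(A)={blue,gold,red}
∂A: remove int from cl → {blue,gold,red}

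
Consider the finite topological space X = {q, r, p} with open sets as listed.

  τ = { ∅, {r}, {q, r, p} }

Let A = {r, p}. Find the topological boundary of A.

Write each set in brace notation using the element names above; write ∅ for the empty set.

U open, U⊆A: ∅, {r}. int(A) = ⋃ = {r}
X∖A={q}, int(X∖A)=∅, hence cl(A)={q, r, p}
∂A: remove int from cl → {q, p}

{q, p}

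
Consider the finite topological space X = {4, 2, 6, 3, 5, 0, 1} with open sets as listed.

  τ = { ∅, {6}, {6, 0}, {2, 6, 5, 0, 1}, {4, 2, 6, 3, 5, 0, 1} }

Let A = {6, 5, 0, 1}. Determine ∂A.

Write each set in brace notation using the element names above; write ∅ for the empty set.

open subsets of A: ∅, {6}, {6, 0}; so int(A) = {6, 0}
closure: X∖int(X∖A) = X∖∅ = {4, 2, 6, 3, 5, 0, 1}
∂A = {4, 2, 6, 3, 5, 0, 1} minus {6, 0} = {4, 2, 3, 5, 1}

{4, 2, 3, 5, 1}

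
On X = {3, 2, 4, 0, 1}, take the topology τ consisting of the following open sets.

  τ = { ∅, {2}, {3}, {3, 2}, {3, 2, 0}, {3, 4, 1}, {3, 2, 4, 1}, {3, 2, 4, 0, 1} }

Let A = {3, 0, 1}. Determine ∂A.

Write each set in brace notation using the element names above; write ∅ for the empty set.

opens ⊆ A: ∅, {3}; union → int = {3}
complement {2, 4}; its interior {2}; cl(A) = X∖{2} = {3, 4, 0, 1}
boundary = {3, 4, 0, 1} ∖ {3} = {4, 0, 1}

{4, 0, 1}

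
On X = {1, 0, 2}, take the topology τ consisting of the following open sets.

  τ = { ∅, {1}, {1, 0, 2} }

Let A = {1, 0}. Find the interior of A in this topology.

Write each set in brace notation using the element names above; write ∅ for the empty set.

interior: largest open inside A is {1} (from ∅, {1})

{1}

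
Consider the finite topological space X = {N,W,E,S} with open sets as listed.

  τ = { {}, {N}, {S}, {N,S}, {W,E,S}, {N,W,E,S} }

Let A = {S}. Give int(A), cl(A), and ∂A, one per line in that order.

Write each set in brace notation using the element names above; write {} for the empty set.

open subsets of A: {}, {S}; so int(A) = {S}
closure: X∖int(X∖A) = X∖{N} = {W,E,S}
∂A = {W,E,S} minus {S} = {W,E}

int(A) = {S}
cl(A)  = {W,E,S}
∂A     = {W,E}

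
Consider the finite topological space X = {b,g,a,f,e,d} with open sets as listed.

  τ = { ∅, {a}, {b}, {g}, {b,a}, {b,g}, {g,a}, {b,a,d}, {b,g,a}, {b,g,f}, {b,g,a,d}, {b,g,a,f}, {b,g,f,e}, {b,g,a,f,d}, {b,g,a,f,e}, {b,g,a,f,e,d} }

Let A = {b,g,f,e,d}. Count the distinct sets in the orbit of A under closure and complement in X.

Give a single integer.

4

X∖A={a}, int(X∖A)={a}, hence cl(A)={b,g,f,e,d}
Orbit (k=closure, c=complement):
  1. A     = {b,g,f,e,d}
  2. cA    = {a}
  3. kcA   = {a,d}
  4. ckcA  = {b,g,f,e}
(closed under both — stop)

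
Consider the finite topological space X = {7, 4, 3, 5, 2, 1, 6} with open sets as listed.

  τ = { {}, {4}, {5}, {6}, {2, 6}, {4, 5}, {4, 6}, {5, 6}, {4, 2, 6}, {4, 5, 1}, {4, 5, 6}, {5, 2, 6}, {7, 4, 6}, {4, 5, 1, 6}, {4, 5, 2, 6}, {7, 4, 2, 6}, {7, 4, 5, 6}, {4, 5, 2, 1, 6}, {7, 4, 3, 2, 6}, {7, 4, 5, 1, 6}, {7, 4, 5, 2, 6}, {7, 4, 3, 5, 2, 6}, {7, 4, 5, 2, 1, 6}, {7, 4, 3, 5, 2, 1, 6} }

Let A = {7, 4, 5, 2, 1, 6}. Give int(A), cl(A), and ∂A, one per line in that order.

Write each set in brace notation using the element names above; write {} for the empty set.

int(A) = {7, 4, 5, 2, 1, 6}
cl(A)  = {7, 4, 3, 5, 2, 1, 6}
∂A     = {3}

interior: largest open inside A is {7, 4, 5, 2, 1, 6} (from {}, {6}, {4}, {5}, {5, 6}, {4, 5}, {2, 6}, {4, 6}, {7, 4, 6}, {4, 5, 6}, {4, 5, 1}, {5, 2, 6}, {4, 2, 6}, {7, 4, 5, 6}, {4, 5, 2, 6}, {4, 5, 1, 6}, {7, 4, 2, 6}, {7, 4, 5, 1, 6}, {7, 4, 5, 2, 6}, {4, 5, 2, 1, 6}, {7, 4, 5, 2, 1, 6})
cl via duality: int({3}) = {}, so X∖{} = {7, 4, 3, 5, 2, 1, 6}
cl∖int = {3}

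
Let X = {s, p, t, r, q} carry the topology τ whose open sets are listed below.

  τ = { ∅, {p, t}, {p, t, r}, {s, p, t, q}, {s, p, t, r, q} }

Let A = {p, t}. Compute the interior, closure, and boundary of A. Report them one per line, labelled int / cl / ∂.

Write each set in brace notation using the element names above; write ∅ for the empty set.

opens ⊆ A: ∅, {p, t}; union → int = {p, t}
complement {s, r, q}; its interior ∅; cl(A) = X∖∅ = {s, p, t, r, q}
boundary = {s, p, t, r, q} ∖ {p, t} = {s, r, q}

int(A) = {p, t}
cl(A)  = {s, p, t, r, q}
∂A     = {s, r, q}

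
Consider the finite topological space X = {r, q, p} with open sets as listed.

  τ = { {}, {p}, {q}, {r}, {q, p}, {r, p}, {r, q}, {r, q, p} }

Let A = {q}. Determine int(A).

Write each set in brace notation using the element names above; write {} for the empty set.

{q}

U open, U⊆A: {}, {q}. int(A) = ⋃ = {q}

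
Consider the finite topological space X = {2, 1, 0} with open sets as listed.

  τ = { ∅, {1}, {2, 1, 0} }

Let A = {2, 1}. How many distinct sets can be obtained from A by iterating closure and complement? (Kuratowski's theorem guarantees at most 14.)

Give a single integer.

6

X∖A={0}, int(X∖A)=∅, hence cl(A)={2, 1, 0}
Orbit (k=closure, c=complement):
  1. A     = {2, 1}
  2. kA    = {2, 1, 0}
  3. cA    = {0}
  4. ckA   = ∅
  5. kcA   = {2, 0}
  6. ckcA  = {1}
(closed under both — stop)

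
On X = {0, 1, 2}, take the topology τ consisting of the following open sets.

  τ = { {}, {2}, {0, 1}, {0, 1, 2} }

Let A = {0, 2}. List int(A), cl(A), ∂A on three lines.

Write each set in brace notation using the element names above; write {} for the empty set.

int(A) = {2}
cl(A)  = {0, 1, 2}
∂A     = {0, 1}

interior: largest open inside A is {2} (from {}, {2})
cl via duality: int({1}) = {}, so X∖{} = {0, 1, 2}
cl∖int = {0, 1}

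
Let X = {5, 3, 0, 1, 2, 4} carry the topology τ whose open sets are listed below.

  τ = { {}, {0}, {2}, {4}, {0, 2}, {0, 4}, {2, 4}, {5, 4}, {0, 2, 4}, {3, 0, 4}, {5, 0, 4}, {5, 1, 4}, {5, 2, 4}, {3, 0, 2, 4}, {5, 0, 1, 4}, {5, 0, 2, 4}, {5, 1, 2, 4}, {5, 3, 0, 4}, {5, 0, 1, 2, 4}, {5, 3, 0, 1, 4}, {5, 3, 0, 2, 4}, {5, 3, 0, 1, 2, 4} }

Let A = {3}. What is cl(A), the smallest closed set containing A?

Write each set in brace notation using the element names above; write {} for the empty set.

{3}

complement {5, 0, 1, 2, 4}; its interior {5, 0, 1, 2, 4}; cl(A) = X∖{5, 0, 1, 2, 4} = {3}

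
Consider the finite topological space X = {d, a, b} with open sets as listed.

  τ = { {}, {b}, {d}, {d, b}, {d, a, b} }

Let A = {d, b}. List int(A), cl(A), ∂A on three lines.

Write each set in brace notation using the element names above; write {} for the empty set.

U open, U⊆A: {}, {d}, {b}, {d, b}. int(A) = ⋃ = {d, b}
X∖A={a}, int(X∖A)={}, hence cl(A)={d, a, b}
∂A: remove int from cl → {a}

int(A) = {d, b}
cl(A)  = {d, a, b}
∂A     = {a}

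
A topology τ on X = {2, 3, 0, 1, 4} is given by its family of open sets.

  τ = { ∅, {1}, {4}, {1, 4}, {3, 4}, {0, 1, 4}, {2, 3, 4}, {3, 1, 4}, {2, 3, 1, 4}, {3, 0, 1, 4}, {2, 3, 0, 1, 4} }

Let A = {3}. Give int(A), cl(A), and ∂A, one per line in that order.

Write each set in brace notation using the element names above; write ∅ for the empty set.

int(A) = ∅
cl(A)  = {2, 3}
∂A     = {2, 3}

open subsets of A: ∅; so int(A) = ∅
closure: X∖int(X∖A) = X∖{0, 1, 4} = {2, 3}
∂A = {2, 3} minus ∅ = {2, 3}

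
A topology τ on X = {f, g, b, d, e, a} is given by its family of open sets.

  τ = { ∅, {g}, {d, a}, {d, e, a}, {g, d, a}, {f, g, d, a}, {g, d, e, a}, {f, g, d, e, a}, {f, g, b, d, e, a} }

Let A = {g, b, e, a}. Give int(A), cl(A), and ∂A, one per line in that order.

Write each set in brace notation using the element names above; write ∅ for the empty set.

int(A) = {g}
cl(A)  = {f, g, b, d, e, a}
∂A     = {f, b, d, e, a}

open subsets of A: ∅, {g}; so int(A) = {g}
closure: X∖int(X∖A) = X∖∅ = {f, g, b, d, e, a}
∂A = {f, g, b, d, e, a} minus {g} = {f, b, d, e, a}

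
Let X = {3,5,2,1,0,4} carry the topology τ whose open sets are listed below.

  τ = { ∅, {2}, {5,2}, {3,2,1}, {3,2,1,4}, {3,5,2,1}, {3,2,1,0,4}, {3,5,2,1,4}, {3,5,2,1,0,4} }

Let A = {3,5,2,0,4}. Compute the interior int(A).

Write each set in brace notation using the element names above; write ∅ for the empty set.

{5,2}

interior: largest open inside A is {5,2} (from ∅, {2}, {5,2})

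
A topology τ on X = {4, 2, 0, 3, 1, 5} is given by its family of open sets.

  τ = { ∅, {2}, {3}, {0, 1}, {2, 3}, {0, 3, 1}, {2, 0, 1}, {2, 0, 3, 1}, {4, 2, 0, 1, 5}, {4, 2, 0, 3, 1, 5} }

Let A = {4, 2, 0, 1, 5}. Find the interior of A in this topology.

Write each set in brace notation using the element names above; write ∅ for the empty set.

{4, 2, 0, 1, 5}

interior: largest open inside A is {4, 2, 0, 1, 5} (from ∅, {2}, {0, 1}, {2, 0, 1}, {4, 2, 0, 1, 5})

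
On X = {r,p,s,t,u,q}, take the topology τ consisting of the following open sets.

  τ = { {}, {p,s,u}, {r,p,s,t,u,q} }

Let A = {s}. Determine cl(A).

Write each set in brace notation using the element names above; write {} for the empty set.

cl via duality: int({r,p,t,u,q}) = {}, so X∖{} = {r,p,s,t,u,q}

{r,p,s,t,u,q}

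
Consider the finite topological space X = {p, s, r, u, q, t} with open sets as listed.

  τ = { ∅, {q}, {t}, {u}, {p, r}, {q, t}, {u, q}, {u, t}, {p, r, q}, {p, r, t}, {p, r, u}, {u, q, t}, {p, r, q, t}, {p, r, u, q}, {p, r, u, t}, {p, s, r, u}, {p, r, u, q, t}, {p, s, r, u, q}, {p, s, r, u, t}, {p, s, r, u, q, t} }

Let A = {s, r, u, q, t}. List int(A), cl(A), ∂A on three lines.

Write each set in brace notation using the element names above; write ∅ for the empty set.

open subsets of A: ∅, {t}, {q}, {u}, {q, t}, {u, t}, {u, q}, {u, q, t}; so int(A) = {u, q, t}
closure: X∖int(X∖A) = X∖∅ = {p, s, r, u, q, t}
∂A = {p, s, r, u, q, t} minus {u, q, t} = {p, s, r}

int(A) = {u, q, t}
cl(A)  = {p, s, r, u, q, t}
∂A     = {p, s, r}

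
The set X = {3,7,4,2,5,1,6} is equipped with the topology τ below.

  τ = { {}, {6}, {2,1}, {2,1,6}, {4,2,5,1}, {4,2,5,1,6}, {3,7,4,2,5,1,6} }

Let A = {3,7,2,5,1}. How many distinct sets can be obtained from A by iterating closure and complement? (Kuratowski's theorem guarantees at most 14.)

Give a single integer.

8

complement {4,6}; its interior {6}; cl(A) = X∖{6} = {3,7,4,2,5,1}
With k = closure, c = complement:
  1. A     = {3,7,2,5,1}
  2. kA    = {3,7,4,2,5,1}
  3. cA    = {4,6}
  4. ckA   = {6}
  5. kcA   = {3,7,4,5,6}
  6. kckA  = {3,7,6}
  7. ckcA  = {2,1}
  8. ckckA = {4,2,5,1}
k, c of each give nothing new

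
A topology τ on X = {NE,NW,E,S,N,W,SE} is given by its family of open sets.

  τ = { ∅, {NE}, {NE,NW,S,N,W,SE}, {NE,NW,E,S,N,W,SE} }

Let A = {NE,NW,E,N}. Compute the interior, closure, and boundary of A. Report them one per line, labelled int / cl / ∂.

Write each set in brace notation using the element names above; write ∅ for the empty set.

int(A) = {NE}
cl(A)  = {NE,NW,E,S,N,W,SE}
∂A     = {NW,E,S,N,W,SE}

open subsets of A: ∅, {NE}; so int(A) = {NE}
closure: X∖int(X∖A) = X∖∅ = {NE,NW,E,S,N,W,SE}
∂A = {NE,NW,E,S,N,W,SE} minus {NE} = {NW,E,S,N,W,SE}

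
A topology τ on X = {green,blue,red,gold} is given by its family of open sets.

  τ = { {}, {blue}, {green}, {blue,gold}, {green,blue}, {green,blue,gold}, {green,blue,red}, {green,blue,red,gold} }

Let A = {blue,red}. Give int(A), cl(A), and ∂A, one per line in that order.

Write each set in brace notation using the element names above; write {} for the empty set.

int(A) = {blue}
cl(A)  = {blue,red,gold}
∂A     = {red,gold}

interior: largest open inside A is {blue} (from {}, {blue})
cl via duality: int({green,gold}) = {green}, so X∖{green} = {blue,red,gold}
cl∖int = {red,gold}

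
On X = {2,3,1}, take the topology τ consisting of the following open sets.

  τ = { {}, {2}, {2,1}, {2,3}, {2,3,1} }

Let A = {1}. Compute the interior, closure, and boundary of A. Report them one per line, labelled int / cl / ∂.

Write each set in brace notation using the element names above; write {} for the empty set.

int(A) = {}
cl(A)  = {1}
∂A     = {1}

interior: largest open inside A is {} (from {})
cl via duality: int({2,3}) = {2,3}, so X∖{2,3} = {1}
cl∖int = {1}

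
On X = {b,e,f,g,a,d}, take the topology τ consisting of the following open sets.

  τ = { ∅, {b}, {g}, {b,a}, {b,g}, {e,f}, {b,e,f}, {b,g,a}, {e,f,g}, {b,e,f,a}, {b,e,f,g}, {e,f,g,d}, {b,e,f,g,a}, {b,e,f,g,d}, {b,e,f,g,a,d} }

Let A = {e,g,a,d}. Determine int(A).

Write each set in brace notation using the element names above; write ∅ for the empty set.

{g}

open subsets of A: ∅, {g}; so int(A) = {g}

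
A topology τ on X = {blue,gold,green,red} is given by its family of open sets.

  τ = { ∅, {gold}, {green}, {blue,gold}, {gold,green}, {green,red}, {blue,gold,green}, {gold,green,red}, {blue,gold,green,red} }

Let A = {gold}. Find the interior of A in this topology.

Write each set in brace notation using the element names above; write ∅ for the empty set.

open subsets of A: ∅, {gold}; so int(A) = {gold}

{gold}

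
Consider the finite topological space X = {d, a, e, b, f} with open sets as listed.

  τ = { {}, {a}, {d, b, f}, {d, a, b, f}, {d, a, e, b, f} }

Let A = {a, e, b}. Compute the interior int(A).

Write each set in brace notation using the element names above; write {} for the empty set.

open subsets of A: {}, {a}; so int(A) = {a}

{a}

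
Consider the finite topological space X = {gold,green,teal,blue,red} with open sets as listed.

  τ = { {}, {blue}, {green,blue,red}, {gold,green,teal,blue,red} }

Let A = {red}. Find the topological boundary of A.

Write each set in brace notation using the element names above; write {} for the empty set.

U open, U⊆A: {}. int(A) = ⋃ = {}
X∖A={gold,green,teal,blue}, int(X∖A)={blue}, hence cl(A)={gold,green,teal,red}
∂A: remove int from cl → {gold,green,teal,red}

{gold,green,teal,red}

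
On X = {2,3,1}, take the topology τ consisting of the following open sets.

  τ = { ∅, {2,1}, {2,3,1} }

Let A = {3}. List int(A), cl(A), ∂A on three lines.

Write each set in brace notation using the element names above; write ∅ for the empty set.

interior: largest open inside A is ∅ (from ∅)
cl via duality: int({2,1}) = {2,1}, so X∖{2,1} = {3}
cl∖int = {3}

int(A) = ∅
cl(A)  = {3}
∂A     = {3}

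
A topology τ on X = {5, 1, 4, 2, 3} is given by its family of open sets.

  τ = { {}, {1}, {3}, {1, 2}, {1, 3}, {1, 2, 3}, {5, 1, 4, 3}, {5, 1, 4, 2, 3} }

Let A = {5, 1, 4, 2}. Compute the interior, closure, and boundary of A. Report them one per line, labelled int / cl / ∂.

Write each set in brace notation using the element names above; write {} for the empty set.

opens ⊆ A: {}, {1}, {1, 2}; union → int = {1, 2}
complement {3}; its interior {3}; cl(A) = X∖{3} = {5, 1, 4, 2}
boundary = {5, 1, 4, 2} ∖ {1, 2} = {5, 4}

int(A) = {1, 2}
cl(A)  = {5, 1, 4, 2}
∂A     = {5, 4}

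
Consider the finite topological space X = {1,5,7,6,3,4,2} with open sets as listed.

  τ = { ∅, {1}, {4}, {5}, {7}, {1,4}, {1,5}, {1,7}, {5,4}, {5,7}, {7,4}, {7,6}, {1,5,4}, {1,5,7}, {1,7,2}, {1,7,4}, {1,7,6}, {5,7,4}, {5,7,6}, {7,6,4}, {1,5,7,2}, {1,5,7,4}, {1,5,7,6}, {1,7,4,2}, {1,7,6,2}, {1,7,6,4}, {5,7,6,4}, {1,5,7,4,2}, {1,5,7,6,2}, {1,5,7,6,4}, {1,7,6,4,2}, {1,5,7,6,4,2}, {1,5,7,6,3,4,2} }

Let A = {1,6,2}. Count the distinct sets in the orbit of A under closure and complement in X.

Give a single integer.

8

closure: X∖int(X∖A) = X∖{5,7,4} = {1,6,3,2}
Let k=closure and c=complement:
  1. A     = {1,6,2}
  2. kA    = {1,6,3,2}
  3. cA    = {5,7,3,4}
  4. ckA   = {5,7,4}
  5. kcA   = {5,7,6,3,4,2}
  6. ckcA  = {1}
  7. kckcA = {1,3,2}
  8. ckckcA = {5,7,6,4}
— saturated at 8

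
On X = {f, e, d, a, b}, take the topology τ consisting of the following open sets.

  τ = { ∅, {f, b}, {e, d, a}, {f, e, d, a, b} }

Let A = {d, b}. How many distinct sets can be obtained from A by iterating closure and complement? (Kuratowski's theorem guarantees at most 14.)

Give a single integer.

X∖A={f, e, a}, int(X∖A)=∅, hence cl(A)={f, e, d, a, b}
Orbit (k=closure, c=complement):
  1. A     = {d, b}
  2. kA    = {f, e, d, a, b}
  3. cA    = {f, e, a}
  4. ckA   = ∅
(closed under both — stop)

4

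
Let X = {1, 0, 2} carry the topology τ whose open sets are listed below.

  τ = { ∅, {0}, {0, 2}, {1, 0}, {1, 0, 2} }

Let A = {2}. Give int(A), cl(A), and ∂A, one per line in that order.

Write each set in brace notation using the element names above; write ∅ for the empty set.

open subsets of A: ∅; so int(A) = ∅
closure: X∖int(X∖A) = X∖{1, 0} = {2}
∂A = {2} minus ∅ = {2}

int(A) = ∅
cl(A)  = {2}
∂A     = {2}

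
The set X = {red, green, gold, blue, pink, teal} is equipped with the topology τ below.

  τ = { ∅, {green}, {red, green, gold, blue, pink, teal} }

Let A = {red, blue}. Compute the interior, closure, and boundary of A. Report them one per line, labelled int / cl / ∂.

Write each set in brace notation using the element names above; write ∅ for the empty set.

open subsets of A: ∅; so int(A) = ∅
closure: X∖int(X∖A) = X∖{green} = {red, gold, blue, pink, teal}
∂A = {red, gold, blue, pink, teal} minus ∅ = {red, gold, blue, pink, teal}

int(A) = ∅
cl(A)  = {red, gold, blue, pink, teal}
∂A     = {red, gold, blue, pink, teal}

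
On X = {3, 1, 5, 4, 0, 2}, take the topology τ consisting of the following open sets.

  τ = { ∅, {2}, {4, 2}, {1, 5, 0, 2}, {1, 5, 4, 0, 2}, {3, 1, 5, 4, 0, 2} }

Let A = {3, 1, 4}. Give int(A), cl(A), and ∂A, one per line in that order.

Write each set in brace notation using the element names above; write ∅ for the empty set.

int(A) = ∅
cl(A)  = {3, 1, 5, 4, 0}
∂A     = {3, 1, 5, 4, 0}

interior: largest open inside A is ∅ (from ∅)
cl via duality: int({5, 0, 2}) = {2}, so X∖{2} = {3, 1, 5, 4, 0}
cl∖int = {3, 1, 5, 4, 0}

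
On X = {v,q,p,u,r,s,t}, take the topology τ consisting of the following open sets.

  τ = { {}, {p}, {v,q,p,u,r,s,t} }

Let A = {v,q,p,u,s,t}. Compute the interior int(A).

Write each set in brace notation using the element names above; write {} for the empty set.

interior: largest open inside A is {p} (from {}, {p})

{p}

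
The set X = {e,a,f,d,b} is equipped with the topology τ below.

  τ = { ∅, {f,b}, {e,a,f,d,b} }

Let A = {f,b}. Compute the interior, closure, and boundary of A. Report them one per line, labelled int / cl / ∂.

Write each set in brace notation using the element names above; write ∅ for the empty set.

int(A) = {f,b}
cl(A)  = {e,a,f,d,b}
∂A     = {e,a,d}

opens ⊆ A: ∅, {f,b}; union → int = {f,b}
complement {e,a,d}; its interior ∅; cl(A) = X∖∅ = {e,a,f,d,b}
boundary = {e,a,f,d,b} ∖ {f,b} = {e,a,d}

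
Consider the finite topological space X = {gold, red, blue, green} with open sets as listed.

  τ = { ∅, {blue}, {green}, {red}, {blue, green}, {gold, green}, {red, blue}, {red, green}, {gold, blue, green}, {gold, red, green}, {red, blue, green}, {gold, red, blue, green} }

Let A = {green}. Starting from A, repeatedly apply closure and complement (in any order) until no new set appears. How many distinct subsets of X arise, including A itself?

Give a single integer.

complement {gold, red, blue}; its interior {red, blue}; cl(A) = X∖{red, blue} = {gold, green}
With k = closure, c = complement:
  1. A     = {green}
  2. kA    = {gold, green}
  3. cA    = {gold, red, blue}
  4. ckA   = {red, blue}
k, c of each give nothing new

4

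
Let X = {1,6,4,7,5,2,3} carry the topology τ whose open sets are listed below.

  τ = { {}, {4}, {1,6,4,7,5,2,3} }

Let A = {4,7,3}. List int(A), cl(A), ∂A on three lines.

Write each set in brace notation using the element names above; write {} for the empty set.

opens ⊆ A: {}, {4}; union → int = {4}
complement {1,6,5,2}; its interior {}; cl(A) = X∖{} = {1,6,4,7,5,2,3}
boundary = {1,6,4,7,5,2,3} ∖ {4} = {1,6,7,5,2,3}

int(A) = {4}
cl(A)  = {1,6,4,7,5,2,3}
∂A     = {1,6,7,5,2,3}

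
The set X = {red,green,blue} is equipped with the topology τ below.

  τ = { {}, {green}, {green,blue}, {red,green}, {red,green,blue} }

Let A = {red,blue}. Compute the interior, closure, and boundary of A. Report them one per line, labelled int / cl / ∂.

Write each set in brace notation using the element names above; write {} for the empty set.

int(A) = {}
cl(A)  = {red,blue}
∂A     = {red,blue}

opens ⊆ A: {}; union → int = {}
complement {green}; its interior {green}; cl(A) = X∖{green} = {red,blue}
boundary = {red,blue} ∖ {} = {red,blue}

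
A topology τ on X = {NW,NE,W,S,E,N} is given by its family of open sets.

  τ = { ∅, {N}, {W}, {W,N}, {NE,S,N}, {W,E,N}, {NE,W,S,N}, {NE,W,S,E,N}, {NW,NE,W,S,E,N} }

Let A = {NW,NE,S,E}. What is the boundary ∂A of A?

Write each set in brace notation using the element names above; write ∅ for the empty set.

{NW,NE,S,E}

open subsets of A: ∅; so int(A) = ∅
closure: X∖int(X∖A) = X∖{W,N} = {NW,NE,S,E}
∂A = {NW,NE,S,E} minus ∅ = {NW,NE,S,E}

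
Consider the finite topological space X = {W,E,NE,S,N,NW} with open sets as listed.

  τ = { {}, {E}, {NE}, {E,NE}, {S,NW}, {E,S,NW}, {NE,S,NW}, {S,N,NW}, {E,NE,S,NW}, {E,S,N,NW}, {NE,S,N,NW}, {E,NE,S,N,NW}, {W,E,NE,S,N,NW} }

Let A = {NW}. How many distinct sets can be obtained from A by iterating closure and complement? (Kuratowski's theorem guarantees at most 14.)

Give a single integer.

8

closure: X∖int(X∖A) = X∖{E,NE} = {W,S,N,NW}
Let k=closure and c=complement:
  1. A     = {NW}
  2. kA    = {W,S,N,NW}
  3. cA    = {W,E,NE,S,N}
  4. ckA   = {E,NE}
  5. kcA   = {W,E,NE,S,N,NW}
  6. kckA  = {W,E,NE}
  7. ckcA  = {}
  8. ckckA = {S,N,NW}
— saturated at 8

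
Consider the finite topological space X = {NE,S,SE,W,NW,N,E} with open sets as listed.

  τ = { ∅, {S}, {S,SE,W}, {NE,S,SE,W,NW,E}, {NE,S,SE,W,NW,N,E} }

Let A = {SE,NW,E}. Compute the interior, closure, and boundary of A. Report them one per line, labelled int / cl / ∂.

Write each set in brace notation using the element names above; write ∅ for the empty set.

int(A) = ∅
cl(A)  = {NE,SE,W,NW,N,E}
∂A     = {NE,SE,W,NW,N,E}

U open, U⊆A: ∅. int(A) = ⋃ = ∅
X∖A={NE,S,W,N}, int(X∖A)={S}, hence cl(A)={NE,SE,W,NW,N,E}
∂A: remove int from cl → {NE,SE,W,NW,N,E}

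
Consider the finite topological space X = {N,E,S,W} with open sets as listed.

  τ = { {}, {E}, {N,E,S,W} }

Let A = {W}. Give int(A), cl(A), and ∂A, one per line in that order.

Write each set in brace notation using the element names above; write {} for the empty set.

U open, U⊆A: {}. int(A) = ⋃ = {}
X∖A={N,E,S}, int(X∖A)={E}, hence cl(A)={N,S,W}
∂A: remove int from cl → {N,S,W}

int(A) = {}
cl(A)  = {N,S,W}
∂A     = {N,S,W}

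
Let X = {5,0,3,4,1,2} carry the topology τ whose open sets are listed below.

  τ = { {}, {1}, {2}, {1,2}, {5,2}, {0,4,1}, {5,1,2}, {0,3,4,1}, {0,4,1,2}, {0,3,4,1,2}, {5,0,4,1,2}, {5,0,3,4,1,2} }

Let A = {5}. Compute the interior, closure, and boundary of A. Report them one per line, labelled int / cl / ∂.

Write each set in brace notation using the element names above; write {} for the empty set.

int(A) = {}
cl(A)  = {5}
∂A     = {5}

open subsets of A: {}; so int(A) = {}
closure: X∖int(X∖A) = X∖{0,3,4,1,2} = {5}
∂A = {5} minus {} = {5}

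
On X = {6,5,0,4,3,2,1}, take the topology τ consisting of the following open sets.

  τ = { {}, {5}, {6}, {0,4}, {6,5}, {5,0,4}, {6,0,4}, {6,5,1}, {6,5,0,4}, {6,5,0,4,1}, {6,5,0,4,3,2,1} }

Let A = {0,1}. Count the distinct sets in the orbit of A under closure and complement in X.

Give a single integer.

cl via duality: int({6,5,4,3,2}) = {6,5}, so X∖{6,5} = {0,4,3,2,1}
Write k for closure, c for complement:
  1. A     = {0,1}
  2. kA    = {0,4,3,2,1}
  3. cA    = {6,5,4,3,2}
  4. ckA   = {6,5}
  5. kcA   = {6,5,0,4,3,2,1}
  6. kckA  = {6,5,3,2,1}
  7. ckcA  = {}
  8. ckckA = {0,4}
  9. kckckA = {0,4,3,2}
  10. ckckckA = {6,5,1}
applying k or c yields no new set

10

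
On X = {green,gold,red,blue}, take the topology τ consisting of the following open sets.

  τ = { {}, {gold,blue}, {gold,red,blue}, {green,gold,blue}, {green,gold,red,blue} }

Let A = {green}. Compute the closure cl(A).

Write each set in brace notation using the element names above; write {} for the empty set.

X∖A={gold,red,blue}, int(X∖A)={gold,red,blue}, hence cl(A)={green}

{green}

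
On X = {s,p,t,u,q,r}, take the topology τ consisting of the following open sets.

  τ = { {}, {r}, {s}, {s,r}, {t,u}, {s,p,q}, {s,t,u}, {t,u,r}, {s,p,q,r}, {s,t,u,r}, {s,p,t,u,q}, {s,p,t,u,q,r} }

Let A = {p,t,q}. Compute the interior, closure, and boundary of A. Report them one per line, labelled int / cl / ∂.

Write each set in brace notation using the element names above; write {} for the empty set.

open subsets of A: {}; so int(A) = {}
closure: X∖int(X∖A) = X∖{s,r} = {p,t,u,q}
∂A = {p,t,u,q} minus {} = {p,t,u,q}

int(A) = {}
cl(A)  = {p,t,u,q}
∂A     = {p,t,u,q}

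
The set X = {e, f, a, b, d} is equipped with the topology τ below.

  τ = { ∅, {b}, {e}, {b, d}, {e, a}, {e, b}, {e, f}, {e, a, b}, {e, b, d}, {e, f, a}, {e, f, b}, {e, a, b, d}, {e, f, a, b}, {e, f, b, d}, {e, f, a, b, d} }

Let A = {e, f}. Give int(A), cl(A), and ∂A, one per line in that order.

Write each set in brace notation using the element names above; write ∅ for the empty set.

int(A) = {e, f}
cl(A)  = {e, f, a}
∂A     = {a}

opens ⊆ A: ∅, {e}, {e, f}; union → int = {e, f}
complement {a, b, d}; its interior {b, d}; cl(A) = X∖{b, d} = {e, f, a}
boundary = {e, f, a} ∖ {e, f} = {a}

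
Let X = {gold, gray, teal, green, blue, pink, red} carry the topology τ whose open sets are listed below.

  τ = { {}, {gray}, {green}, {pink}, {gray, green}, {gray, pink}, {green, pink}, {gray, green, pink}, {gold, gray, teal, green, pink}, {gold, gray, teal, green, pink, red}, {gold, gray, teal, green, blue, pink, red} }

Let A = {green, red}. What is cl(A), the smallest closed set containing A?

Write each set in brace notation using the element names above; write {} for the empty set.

X∖A={gold, gray, teal, blue, pink}, int(X∖A)={gray, pink}, hence cl(A)={gold, teal, green, blue, red}

{gold, teal, green, blue, red}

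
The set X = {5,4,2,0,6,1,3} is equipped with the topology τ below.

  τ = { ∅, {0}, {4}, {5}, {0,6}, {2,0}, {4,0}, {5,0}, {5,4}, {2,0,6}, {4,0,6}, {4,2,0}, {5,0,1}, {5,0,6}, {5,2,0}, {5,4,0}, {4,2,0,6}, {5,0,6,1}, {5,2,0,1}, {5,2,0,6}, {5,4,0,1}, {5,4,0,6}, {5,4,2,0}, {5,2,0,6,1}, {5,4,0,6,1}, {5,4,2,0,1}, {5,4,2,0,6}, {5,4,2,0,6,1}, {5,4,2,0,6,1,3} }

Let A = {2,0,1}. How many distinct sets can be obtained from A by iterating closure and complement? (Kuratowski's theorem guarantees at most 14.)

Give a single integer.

complement {5,4,6,3}; its interior {5,4}; cl(A) = X∖{5,4} = {2,0,6,1,3}
With k = closure, c = complement:
  1. A     = {2,0,1}
  2. kA    = {2,0,6,1,3}
  3. cA    = {5,4,6,3}
  4. ckA   = {5,4}
  5. kcA   = {5,4,6,1,3}
  6. kckA  = {5,4,1,3}
  7. ckcA  = {2,0}
  8. ckckA = {2,0,6}
k, c of each give nothing new

8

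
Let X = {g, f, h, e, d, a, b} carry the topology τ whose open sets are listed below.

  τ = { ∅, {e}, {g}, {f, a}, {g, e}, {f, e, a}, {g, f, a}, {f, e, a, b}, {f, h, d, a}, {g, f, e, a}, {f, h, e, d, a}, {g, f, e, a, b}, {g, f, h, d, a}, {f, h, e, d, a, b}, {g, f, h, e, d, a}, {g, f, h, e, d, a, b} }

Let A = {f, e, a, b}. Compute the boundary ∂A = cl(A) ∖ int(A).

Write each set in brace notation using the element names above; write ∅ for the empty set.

{h, d}

open subsets of A: ∅, {e}, {f, a}, {f, e, a}, {f, e, a, b}; so int(A) = {f, e, a, b}
closure: X∖int(X∖A) = X∖{g} = {f, h, e, d, a, b}
∂A = {f, h, e, d, a, b} minus {f, e, a, b} = {h, d}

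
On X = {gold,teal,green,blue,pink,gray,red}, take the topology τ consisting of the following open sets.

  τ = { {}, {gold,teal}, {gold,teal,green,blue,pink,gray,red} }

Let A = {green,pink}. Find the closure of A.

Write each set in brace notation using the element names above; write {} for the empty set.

{green,blue,pink,gray,red}

X∖A={gold,teal,blue,gray,red}, int(X∖A)={gold,teal}, hence cl(A)={green,blue,pink,gray,red}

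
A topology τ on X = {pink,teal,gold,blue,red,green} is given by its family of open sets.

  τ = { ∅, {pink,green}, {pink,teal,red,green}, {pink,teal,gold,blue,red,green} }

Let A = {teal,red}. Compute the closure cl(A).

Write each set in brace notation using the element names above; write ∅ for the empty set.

X∖A={pink,gold,blue,green}, int(X∖A)={pink,green}, hence cl(A)={teal,gold,blue,red}

{teal,gold,blue,red}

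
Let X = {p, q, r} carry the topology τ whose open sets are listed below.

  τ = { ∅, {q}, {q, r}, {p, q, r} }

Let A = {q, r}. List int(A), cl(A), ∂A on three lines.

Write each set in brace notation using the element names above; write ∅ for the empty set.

interior: largest open inside A is {q, r} (from ∅, {q}, {q, r})
cl via duality: int({p}) = ∅, so X∖∅ = {p, q, r}
cl∖int = {p}

int(A) = {q, r}
cl(A)  = {p, q, r}
∂A     = {p}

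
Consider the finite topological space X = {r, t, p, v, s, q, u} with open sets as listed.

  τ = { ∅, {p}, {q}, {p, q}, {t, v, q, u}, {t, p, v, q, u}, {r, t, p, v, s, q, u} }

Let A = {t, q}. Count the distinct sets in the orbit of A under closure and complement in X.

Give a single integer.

8

cl via duality: int({r, p, v, s, u}) = {p}, so X∖{p} = {r, t, v, s, q, u}
Write k for closure, c for complement:
  1. A     = {t, q}
  2. kA    = {r, t, v, s, q, u}
  3. cA    = {r, p, v, s, u}
  4. ckA   = {p}
  5. kcA   = {r, t, p, v, s, u}
  6. kckA  = {r, p, s}
  7. ckcA  = {q}
  8. ckckA = {t, v, q, u}
applying k or c yields no new set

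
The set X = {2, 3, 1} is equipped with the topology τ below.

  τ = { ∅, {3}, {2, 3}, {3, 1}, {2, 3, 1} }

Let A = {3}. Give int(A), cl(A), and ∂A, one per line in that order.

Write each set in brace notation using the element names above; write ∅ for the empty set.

opens ⊆ A: ∅, {3}; union → int = {3}
complement {2, 1}; its interior ∅; cl(A) = X∖∅ = {2, 3, 1}
boundary = {2, 3, 1} ∖ {3} = {2, 1}

int(A) = {3}
cl(A)  = {2, 3, 1}
∂A     = {2, 1}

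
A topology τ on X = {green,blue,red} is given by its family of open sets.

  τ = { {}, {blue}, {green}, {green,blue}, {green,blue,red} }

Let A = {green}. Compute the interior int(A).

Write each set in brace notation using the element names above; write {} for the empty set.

U open, U⊆A: {}, {green}. int(A) = ⋃ = {green}

{green}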